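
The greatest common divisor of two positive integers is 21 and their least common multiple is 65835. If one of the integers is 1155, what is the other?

1197

For two integers, gcd × lcm = product, so the other is (21 × 65835) / 1155 = 1382535 / 1155 = 1197.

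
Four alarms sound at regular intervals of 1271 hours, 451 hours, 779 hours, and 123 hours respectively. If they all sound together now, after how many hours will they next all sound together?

The first simultaneous occurrence is after LCM of the individual periods.
1271 = 31 × 41
451 = 11 × 41
779 = 19 × 41
123 = 3 × 41
LCM(1271, 451, 779, 123) = 3 × 11 × 19 × 31 × 41 = 796917.

796917 hours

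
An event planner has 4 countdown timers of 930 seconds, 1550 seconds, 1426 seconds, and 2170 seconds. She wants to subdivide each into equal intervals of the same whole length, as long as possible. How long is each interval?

62 seconds

The interval must divide each timer length; the longest such is the gcd.
930 = 2 × 3 × 5 × 31
1550 = 2 × 5^2 × 31
1426 = 2 × 23 × 31
2170 = 2 × 5 × 7 × 31
gcd(930, 1550, 1426, 2170) = 2 × 31 = 62.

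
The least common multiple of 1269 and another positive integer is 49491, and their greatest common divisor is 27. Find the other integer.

1053

gcd × lcm = product of the two integers, so the other integer is (27 × 49491) / 1269 = 1053.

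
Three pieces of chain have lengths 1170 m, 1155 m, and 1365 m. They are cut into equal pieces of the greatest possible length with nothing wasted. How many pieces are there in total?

Piece length = gcd(1170, 1155, 1365).
1170 = 2 × 3^2 × 5 × 13
1155 = 3 × 5 × 7 × 11
1365 = 3 × 5 × 7 × 13
gcd(1170, 1155, 1365) = 3 × 5 = 15.
Total pieces = 1170/15 + 1155/15 + 1365/15 = 78 + 77 + 91 = 246.

246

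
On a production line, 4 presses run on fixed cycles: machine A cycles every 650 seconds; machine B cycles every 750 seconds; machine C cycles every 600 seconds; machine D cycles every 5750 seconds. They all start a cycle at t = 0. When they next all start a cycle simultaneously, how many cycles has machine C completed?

1495 cycles

All finish a whole number of cycles simultaneously at t = LCM of the periods.
650 = 2 × 5^2 × 13
750 = 2 × 3 × 5^3
600 = 2^3 × 3 × 5^2
5750 = 2 × 5^3 × 23
LCM(650, 750, 600, 5750) = 2^3 × 3 × 5^3 × 13 × 23 = 897000.
Cycles for period 600: 897000 / 600 = 1495.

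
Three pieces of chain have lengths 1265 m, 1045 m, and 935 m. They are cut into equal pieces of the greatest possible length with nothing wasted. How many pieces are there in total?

59

Piece length = gcd(1265, 1045, 935).
1265 = 5 × 11 × 23
1045 = 5 × 11 × 19
935 = 5 × 11 × 17
gcd(1265, 1045, 935) = 5 × 11 = 55.
Total pieces = 1265/55 + 1045/55 + 935/55 = 23 + 19 + 17 = 59.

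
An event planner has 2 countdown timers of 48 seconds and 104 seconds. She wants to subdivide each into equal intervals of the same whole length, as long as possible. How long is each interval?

The interval must divide each timer length; the longest such is the gcd.
48 = 2^4 × 3
104 = 2^3 × 13
gcd(48, 104) = 2^3 = 8.

8 seconds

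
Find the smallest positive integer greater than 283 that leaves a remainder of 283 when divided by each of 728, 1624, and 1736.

N − 283 must be a common multiple of 728, 1624, and 1736.
728 = 2^3 × 7 × 13
1624 = 2^3 × 7 × 29
1736 = 2^3 × 7 × 31
LCM(728, 1624, 1736) = 2^3 × 7 × 13 × 29 × 31 = 654472.
Smallest N > 283 is LCM + 283 = 654472 + 283 = 654755.

654755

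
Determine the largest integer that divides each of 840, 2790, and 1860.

30

840 = 2^3 × 3 × 5 × 7
2790 = 2 × 3^2 × 5 × 31
1860 = 2^2 × 3 × 5 × 31
gcd(840, 2790, 1860) = 2 × 3 × 5 = 30.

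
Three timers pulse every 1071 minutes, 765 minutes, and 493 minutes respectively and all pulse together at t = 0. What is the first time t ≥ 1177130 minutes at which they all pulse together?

1242360 minutes

Joint pulses occur at multiples of LCM(1071, 765, 493).
1071 = 3^2 × 7 × 17
765 = 3^2 × 5 × 17
493 = 17 × 29
LCM(1071, 765, 493) = 3^2 × 5 × 7 × 17 × 29 = 155295.
Smallest multiple of 155295 that is ≥ 1177130: ⌈1177130/155295⌉ × 155295 = 8 × 155295 = 1242360.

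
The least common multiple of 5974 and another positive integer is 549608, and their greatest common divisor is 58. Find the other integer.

5336

gcd × lcm = product of the two integers, so the other integer is (58 × 549608) / 5974 = 5336.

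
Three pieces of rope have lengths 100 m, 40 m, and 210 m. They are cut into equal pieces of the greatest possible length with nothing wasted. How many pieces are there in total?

35

Piece length = gcd(100, 40, 210).
100 = 2^2 × 5^2
40 = 2^3 × 5
210 = 2 × 3 × 5 × 7
gcd(100, 40, 210) = 2 × 5 = 10.
Total pieces = 100/10 + 40/10 + 210/10 = 10 + 4 + 21 = 35.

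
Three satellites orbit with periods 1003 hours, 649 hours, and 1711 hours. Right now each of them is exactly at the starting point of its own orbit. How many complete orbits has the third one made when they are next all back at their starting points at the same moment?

They are all back at their starting positions together after one LCM of the periods.
1003 = 17 × 59
649 = 11 × 59
1711 = 29 × 59
LCM(1003, 649, 1711) = 11 × 17 × 29 × 59 = 319957.
Orbits for period 1711: 319957 / 1711 = 187.

187 orbits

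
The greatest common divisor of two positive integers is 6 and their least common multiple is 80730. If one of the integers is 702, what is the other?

For two integers, gcd × lcm = product, so the other is (6 × 80730) / 702 = 484380 / 702 = 690.

690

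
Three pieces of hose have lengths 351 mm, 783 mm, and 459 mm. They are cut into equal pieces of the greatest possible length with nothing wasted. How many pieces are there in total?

Piece length = gcd(351, 783, 459).
351 = 3^3 × 13
783 = 3^3 × 29
459 = 3^3 × 17
gcd(351, 783, 459) = 3^3 = 27.
Total pieces = 351/27 + 783/27 + 459/27 = 13 + 29 + 17 = 59.

59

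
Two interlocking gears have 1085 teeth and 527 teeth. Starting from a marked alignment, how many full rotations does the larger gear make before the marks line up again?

All finish a whole number of cycles simultaneously at t = LCM of the periods.
1085 = 5 × 7 × 31
527 = 17 × 31
LCM(1085, 527) = 5 × 7 × 17 × 31 = 18445.
Rotations for period 1085: 18445 / 1085 = 17.

17 rotations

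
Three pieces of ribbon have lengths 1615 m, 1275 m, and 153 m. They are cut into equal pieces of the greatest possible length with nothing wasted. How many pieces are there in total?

179

Piece length = gcd(1615, 1275, 153).
1615 = 5 × 17 × 19
1275 = 3 × 5^2 × 17
153 = 3^2 × 17
gcd(1615, 1275, 153) = 17.
Total pieces = 1615/17 + 1275/17 + 153/17 = 95 + 75 + 9 = 179.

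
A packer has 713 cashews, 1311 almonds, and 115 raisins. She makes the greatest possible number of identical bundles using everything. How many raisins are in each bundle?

5

Number of bundles = gcd(713, 1311, 115).
713 = 23 × 31
1311 = 3 × 19 × 23
115 = 5 × 23
gcd(713, 1311, 115) = 23.
raisins per bundle = 115 / 23 = 5.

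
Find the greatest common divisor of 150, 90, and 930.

30

150 = 2 × 3 × 5^2
90 = 2 × 3^2 × 5
930 = 2 × 3 × 5 × 31
gcd(150, 90, 930) = 2 × 3 × 5 = 30.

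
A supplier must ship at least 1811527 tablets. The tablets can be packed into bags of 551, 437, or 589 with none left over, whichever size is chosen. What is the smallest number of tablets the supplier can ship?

The number of tablets must be a common multiple of 551, 437, and 589, so a multiple of their LCM.
551 = 19 × 29
437 = 19 × 23
589 = 19 × 31
LCM(551, 437, 589) = 19 × 23 × 29 × 31 = 392863.
Smallest multiple of 392863 that is ≥ 1811527: ⌈1811527/392863⌉ × 392863 = 5 × 392863 = 1964315.

1964315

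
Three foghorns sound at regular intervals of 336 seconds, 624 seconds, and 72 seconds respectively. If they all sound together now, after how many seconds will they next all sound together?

The first simultaneous occurrence is after LCM of the individual periods.
336 = 2^4 × 3 × 7
624 = 2^4 × 3 × 13
72 = 2^3 × 3^2
LCM(336, 624, 72) = 2^4 × 3^2 × 7 × 13 = 13104.

13104 seconds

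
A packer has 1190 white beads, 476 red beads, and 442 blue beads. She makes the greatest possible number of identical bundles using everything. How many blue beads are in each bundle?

13

Number of bundles = gcd(1190, 476, 442).
1190 = 2 × 5 × 7 × 17
476 = 2^2 × 7 × 17
442 = 2 × 13 × 17
gcd(1190, 476, 442) = 2 × 17 = 34.
blue beads per bundle = 442 / 34 = 13.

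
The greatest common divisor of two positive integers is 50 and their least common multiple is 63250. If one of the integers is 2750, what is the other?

For two integers, gcd × lcm = product, so the other is (50 × 63250) / 2750 = 3162500 / 2750 = 1150.

1150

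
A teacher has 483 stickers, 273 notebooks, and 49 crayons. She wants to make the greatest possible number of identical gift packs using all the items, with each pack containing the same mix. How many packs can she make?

7 packs

The pack count must divide each quantity, so the greatest is gcd(483, 273, 49).
483 = 3 × 7 × 23
273 = 3 × 7 × 13
49 = 7^2
gcd(483, 273, 49) = 7.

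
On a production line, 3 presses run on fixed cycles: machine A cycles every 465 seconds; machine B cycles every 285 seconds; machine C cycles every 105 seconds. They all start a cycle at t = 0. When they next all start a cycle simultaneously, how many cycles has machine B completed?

All finish a whole number of cycles simultaneously at t = LCM of the periods.
465 = 3 × 5 × 31
285 = 3 × 5 × 19
105 = 3 × 5 × 7
LCM(465, 285, 105) = 3 × 5 × 7 × 19 × 31 = 61845.
Cycles for period 285: 61845 / 285 = 217.

217 cycles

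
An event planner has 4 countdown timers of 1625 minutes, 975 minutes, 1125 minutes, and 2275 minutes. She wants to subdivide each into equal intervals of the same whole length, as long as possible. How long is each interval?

25 minutes

The interval must divide each timer length; the longest such is the gcd.
1625 = 5^3 × 13
975 = 3 × 5^2 × 13
1125 = 3^2 × 5^3
2275 = 5^2 × 7 × 13
gcd(1625, 975, 1125, 2275) = 5^2 = 25.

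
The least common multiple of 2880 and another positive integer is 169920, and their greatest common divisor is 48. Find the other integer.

2832

gcd × lcm = product of the two integers, so the other integer is (48 × 169920) / 2880 = 2832.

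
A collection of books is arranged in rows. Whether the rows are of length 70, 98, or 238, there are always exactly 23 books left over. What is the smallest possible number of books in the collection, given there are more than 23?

N − 23 must be a common multiple of 70, 98, and 238.
70 = 2 × 5 × 7
98 = 2 × 7^2
238 = 2 × 7 × 17
LCM(70, 98, 238) = 2 × 5 × 7^2 × 17 = 8330.
Smallest N > 23 is LCM + 23 = 8330 + 23 = 8353.

8353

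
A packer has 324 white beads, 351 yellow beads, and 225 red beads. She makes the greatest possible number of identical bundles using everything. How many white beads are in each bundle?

36

Number of bundles = gcd(324, 351, 225).
324 = 2^2 × 3^4
351 = 3^3 × 13
225 = 3^2 × 5^2
gcd(324, 351, 225) = 3^2 = 9.
white beads per bundle = 324 / 9 = 36.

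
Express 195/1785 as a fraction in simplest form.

13/119

195 = 3 × 5 × 13
1785 = 3 × 5 × 7 × 17
gcd(195, 1785) = 3 × 5 = 15.
Divide numerator and denominator by 15: 195/1785 = 13/119.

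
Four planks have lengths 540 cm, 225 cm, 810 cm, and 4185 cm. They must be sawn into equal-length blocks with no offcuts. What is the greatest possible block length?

The block length must divide every plank, so the greatest is gcd(540, 225, 810, 4185).
540 = 2^2 × 3^3 × 5
225 = 3^2 × 5^2
810 = 2 × 3^4 × 5
4185 = 3^3 × 5 × 31
gcd(540, 225, 810, 4185) = 3^2 × 5 = 45.

45 cm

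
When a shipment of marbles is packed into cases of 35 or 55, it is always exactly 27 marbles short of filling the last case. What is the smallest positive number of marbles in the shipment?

Being 27 short of a full case of size k means N ≡ −27 (mod k), i.e. N + 27 is a multiple of each size.
35 = 5 × 7
55 = 5 × 11
LCM(35, 55) = 5 × 7 × 11 = 385.
Smallest positive N is 385 − 27 = 358.

358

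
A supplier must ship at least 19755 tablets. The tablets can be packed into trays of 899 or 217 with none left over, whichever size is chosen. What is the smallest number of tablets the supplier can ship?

25172

The number of tablets must be a common multiple of 899 and 217, so a multiple of their LCM.
899 = 29 × 31
217 = 7 × 31
LCM(899, 217) = 7 × 29 × 31 = 6293.
Smallest multiple of 6293 that is ≥ 19755: ⌈19755/6293⌉ × 6293 = 4 × 6293 = 25172.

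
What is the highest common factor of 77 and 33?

77 = 7 × 11
33 = 3 × 11
gcd(77, 33) = 11.

11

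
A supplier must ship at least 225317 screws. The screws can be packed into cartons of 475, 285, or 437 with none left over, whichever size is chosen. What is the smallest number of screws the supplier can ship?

The number of screws must be a common multiple of 475, 285, and 437, so a multiple of their LCM.
475 = 5^2 × 19
285 = 3 × 5 × 19
437 = 19 × 23
LCM(475, 285, 437) = 3 × 5^2 × 19 × 23 = 32775.
Smallest multiple of 32775 that is ≥ 225317: ⌈225317/32775⌉ × 32775 = 7 × 32775 = 229425.

229425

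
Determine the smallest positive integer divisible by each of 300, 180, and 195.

11700

300 = 2^2 × 3 × 5^2
180 = 2^2 × 3^2 × 5
195 = 3 × 5 × 13
LCM(300, 180, 195) = 2^2 × 3^2 × 5^2 × 13 = 11700.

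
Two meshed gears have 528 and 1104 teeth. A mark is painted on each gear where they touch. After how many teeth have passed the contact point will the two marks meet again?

We need the least common multiple of the intervals.
528 = 2^4 × 3 × 11
1104 = 2^4 × 3 × 23
LCM(528, 1104) = 2^4 × 3 × 11 × 23 = 12144.

12144 teeth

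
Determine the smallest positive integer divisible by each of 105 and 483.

2415

105 = 3 × 5 × 7
483 = 3 × 7 × 23
LCM(105, 483) = 3 × 5 × 7 × 23 = 2415.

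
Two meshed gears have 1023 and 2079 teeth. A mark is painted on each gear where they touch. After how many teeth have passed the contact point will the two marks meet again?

64449 teeth

They coincide at every common multiple of the periods; the first is the LCM.
1023 = 3 × 11 × 31
2079 = 3^3 × 7 × 11
LCM(1023, 2079) = 3^3 × 7 × 11 × 31 = 64449.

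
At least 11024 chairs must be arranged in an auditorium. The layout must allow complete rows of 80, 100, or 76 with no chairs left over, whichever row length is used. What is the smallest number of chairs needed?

The number of chairs must be a common multiple of 80, 100, and 76, so a multiple of their LCM.
80 = 2^4 × 5
100 = 2^2 × 5^2
76 = 2^2 × 19
LCM(80, 100, 76) = 2^4 × 5^2 × 19 = 7600.
Smallest multiple of 7600 that is ≥ 11024: ⌈11024/7600⌉ × 7600 = 2 × 7600 = 15200.

15200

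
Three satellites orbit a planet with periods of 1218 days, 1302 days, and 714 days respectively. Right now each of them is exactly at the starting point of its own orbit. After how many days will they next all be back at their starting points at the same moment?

641886 days

They coincide at every common multiple of the periods; the first is the LCM.
1218 = 2 × 3 × 7 × 29
1302 = 2 × 3 × 7 × 31
714 = 2 × 3 × 7 × 17
LCM(1218, 1302, 714) = 2 × 3 × 7 × 17 × 29 × 31 = 641886.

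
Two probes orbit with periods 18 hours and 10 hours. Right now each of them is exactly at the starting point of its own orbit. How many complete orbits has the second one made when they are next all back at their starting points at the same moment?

All finish a whole number of cycles simultaneously at t = LCM of the periods.
18 = 2 × 3^2
10 = 2 × 5
LCM(18, 10) = 2 × 3^2 × 5 = 90.
Orbits for period 10: 90 / 10 = 9.

9 orbits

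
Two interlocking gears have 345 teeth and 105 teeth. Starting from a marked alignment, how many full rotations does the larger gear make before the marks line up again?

7 rotations

They are all back at their starting positions together after one LCM of the periods.
345 = 3 × 5 × 23
105 = 3 × 5 × 7
LCM(345, 105) = 3 × 5 × 7 × 23 = 2415.
Rotations for period 345: 2415 / 345 = 7.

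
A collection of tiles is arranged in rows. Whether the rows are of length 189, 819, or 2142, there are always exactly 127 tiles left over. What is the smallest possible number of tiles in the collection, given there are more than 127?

N − 127 must be a common multiple of 189, 819, and 2142.
189 = 3^3 × 7
819 = 3^2 × 7 × 13
2142 = 2 × 3^2 × 7 × 17
LCM(189, 819, 2142) = 2 × 3^3 × 7 × 13 × 17 = 83538.
Smallest N > 127 is LCM + 127 = 83538 + 127 = 83665.

83665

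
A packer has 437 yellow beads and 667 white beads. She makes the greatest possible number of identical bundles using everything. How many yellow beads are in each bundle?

Number of bundles = gcd(437, 667).
437 = 19 × 23
667 = 23 × 29
gcd(437, 667) = 23.
yellow beads per bundle = 437 / 23 = 19.

19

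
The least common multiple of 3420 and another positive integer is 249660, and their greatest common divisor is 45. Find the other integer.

gcd × lcm = product of the two integers, so the other integer is (45 × 249660) / 3420 = 3285.

3285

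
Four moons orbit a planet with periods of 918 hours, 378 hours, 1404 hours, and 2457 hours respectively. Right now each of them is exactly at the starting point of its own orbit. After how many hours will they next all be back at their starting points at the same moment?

167076 hours

The first simultaneous occurrence is after LCM of the individual periods.
918 = 2 × 3^3 × 17
378 = 2 × 3^3 × 7
1404 = 2^2 × 3^3 × 13
2457 = 3^3 × 7 × 13
LCM(918, 378, 1404, 2457) = 2^2 × 3^3 × 7 × 13 × 17 = 167076.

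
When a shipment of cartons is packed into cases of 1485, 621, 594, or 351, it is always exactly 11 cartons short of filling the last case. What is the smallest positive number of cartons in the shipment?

888019

Being 11 short of a full case of size k means N ≡ −11 (mod k), i.e. N + 11 is a multiple of each size.
1485 = 3^3 × 5 × 11
621 = 3^3 × 23
594 = 2 × 3^3 × 11
351 = 3^3 × 13
LCM(1485, 621, 594, 351) = 2 × 3^3 × 5 × 11 × 13 × 23 = 888030.
Smallest positive N is 888030 − 11 = 888019.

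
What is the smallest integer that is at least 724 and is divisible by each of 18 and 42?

The integer must be a common multiple of 18 and 42, so a multiple of their LCM.
18 = 2 × 3^2
42 = 2 × 3 × 7
LCM(18, 42) = 2 × 3^2 × 7 = 126.
Smallest multiple of 126 that is ≥ 724: ⌈724/126⌉ × 126 = 6 × 126 = 756.

756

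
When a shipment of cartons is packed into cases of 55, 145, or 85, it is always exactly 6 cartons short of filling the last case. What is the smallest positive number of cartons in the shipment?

27109

Being 6 short of a full case of size k means N ≡ −6 (mod k), i.e. N + 6 is a multiple of each size.
55 = 5 × 11
145 = 5 × 29
85 = 5 × 17
LCM(55, 145, 85) = 5 × 11 × 17 × 29 = 27115.
Smallest positive N is 27115 − 6 = 27109.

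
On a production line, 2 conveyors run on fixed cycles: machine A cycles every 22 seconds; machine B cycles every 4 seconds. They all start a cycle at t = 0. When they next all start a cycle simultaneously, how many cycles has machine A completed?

All finish a whole number of cycles simultaneously at t = LCM of the periods.
22 = 2 × 11
4 = 2^2
LCM(22, 4) = 2^2 × 11 = 44.
Cycles for period 22: 44 / 22 = 2.

2 cycles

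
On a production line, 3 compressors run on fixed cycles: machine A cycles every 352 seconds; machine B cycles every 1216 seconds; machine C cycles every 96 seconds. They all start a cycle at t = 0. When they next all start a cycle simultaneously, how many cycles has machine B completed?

33 cycles

They are all back at their starting positions together after one LCM of the periods.
352 = 2^5 × 11
1216 = 2^6 × 19
96 = 2^5 × 3
LCM(352, 1216, 96) = 2^6 × 3 × 11 × 19 = 40128.
Cycles for period 1216: 40128 / 1216 = 33.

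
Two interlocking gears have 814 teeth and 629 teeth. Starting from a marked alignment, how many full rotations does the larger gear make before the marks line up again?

17 rotations

They are all back at their starting positions together after one LCM of the periods.
814 = 2 × 11 × 37
629 = 17 × 37
LCM(814, 629) = 2 × 11 × 17 × 37 = 13838.
Rotations for period 814: 13838 / 814 = 17.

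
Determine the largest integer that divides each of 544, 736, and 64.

544 = 2^5 × 17
736 = 2^5 × 23
64 = 2^6
gcd(544, 736, 64) = 2^5 = 32.

32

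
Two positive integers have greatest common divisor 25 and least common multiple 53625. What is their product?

1340625

For any two positive integers, gcd × lcm = product = 25 × 53625 = 1340625.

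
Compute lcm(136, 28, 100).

23800

136 = 2^3 × 17
28 = 2^2 × 7
100 = 2^2 × 5^2
LCM(136, 28, 100) = 2^3 × 5^2 × 7 × 17 = 23800.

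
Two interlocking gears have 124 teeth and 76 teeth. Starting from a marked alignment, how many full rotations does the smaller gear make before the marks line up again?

31 rotations

The first common completion time is the LCM of the periods.
124 = 2^2 × 31
76 = 2^2 × 19
LCM(124, 76) = 2^2 × 19 × 31 = 2356.
Rotations for period 76: 2356 / 76 = 31.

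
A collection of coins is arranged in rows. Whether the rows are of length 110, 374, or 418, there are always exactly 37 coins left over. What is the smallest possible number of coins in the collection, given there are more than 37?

N − 37 must be a common multiple of 110, 374, and 418.
110 = 2 × 5 × 11
374 = 2 × 11 × 17
418 = 2 × 11 × 19
LCM(110, 374, 418) = 2 × 5 × 11 × 17 × 19 = 35530.
Smallest N > 37 is LCM + 37 = 35530 + 37 = 35567.

35567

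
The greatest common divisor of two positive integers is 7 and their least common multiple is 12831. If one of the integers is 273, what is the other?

For two integers, gcd × lcm = product, so the other is (7 × 12831) / 273 = 89817 / 273 = 329.

329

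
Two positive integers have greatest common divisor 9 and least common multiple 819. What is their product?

7371

For any two positive integers, gcd × lcm = product = 9 × 819 = 7371.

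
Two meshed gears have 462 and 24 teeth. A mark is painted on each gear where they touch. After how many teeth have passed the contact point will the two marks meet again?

The first simultaneous occurrence is after LCM of the individual periods.
462 = 2 × 3 × 7 × 11
24 = 2^3 × 3
LCM(462, 24) = 2^3 × 3 × 7 × 11 = 1848.

1848 teeth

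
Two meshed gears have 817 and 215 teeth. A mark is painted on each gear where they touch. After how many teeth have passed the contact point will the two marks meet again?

4085 teeth

We need the least common multiple of the intervals.
817 = 19 × 43
215 = 5 × 43
LCM(817, 215) = 5 × 19 × 43 = 4085.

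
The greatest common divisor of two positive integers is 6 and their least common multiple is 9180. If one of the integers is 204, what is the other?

For two integers, gcd × lcm = product, so the other is (6 × 9180) / 204 = 55080 / 204 = 270.

270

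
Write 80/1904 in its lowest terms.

80 = 2^4 × 5
1904 = 2^4 × 7 × 17
gcd(80, 1904) = 2^4 = 16.
Divide numerator and denominator by 16: 80/1904 = 5/119.

5/119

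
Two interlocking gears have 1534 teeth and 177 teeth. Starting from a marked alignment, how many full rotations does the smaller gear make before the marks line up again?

All finish a whole number of cycles simultaneously at t = LCM of the periods.
1534 = 2 × 13 × 59
177 = 3 × 59
LCM(1534, 177) = 2 × 3 × 13 × 59 = 4602.
Rotations for period 177: 4602 / 177 = 26.

26 rotations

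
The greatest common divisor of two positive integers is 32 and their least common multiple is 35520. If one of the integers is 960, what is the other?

For two integers, gcd × lcm = product, so the other is (32 × 35520) / 960 = 1136640 / 960 = 1184.

1184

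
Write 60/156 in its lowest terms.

60 = 2^2 × 3 × 5
156 = 2^2 × 3 × 13
gcd(60, 156) = 2^2 × 3 = 12.
Divide numerator and denominator by 12: 60/156 = 5/13.

5/13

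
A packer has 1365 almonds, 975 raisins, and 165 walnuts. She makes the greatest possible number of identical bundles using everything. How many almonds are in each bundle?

Number of bundles = gcd(1365, 975, 165).
1365 = 3 × 5 × 7 × 13
975 = 3 × 5^2 × 13
165 = 3 × 5 × 11
gcd(1365, 975, 165) = 3 × 5 = 15.
almonds per bundle = 1365 / 15 = 91.

91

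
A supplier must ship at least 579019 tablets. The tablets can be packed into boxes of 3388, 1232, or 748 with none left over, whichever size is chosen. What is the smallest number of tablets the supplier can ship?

691152

The number of tablets must be a common multiple of 3388, 1232, and 748, so a multiple of their LCM.
3388 = 2^2 × 7 × 11^2
1232 = 2^4 × 7 × 11
748 = 2^2 × 11 × 17
LCM(3388, 1232, 748) = 2^4 × 7 × 11^2 × 17 = 230384.
Smallest multiple of 230384 that is ≥ 579019: ⌈579019/230384⌉ × 230384 = 3 × 230384 = 691152.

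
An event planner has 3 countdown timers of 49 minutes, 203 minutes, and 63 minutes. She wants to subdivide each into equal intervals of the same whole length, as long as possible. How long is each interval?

7 minutes

The interval must divide each timer length; the longest such is the gcd.
49 = 7^2
203 = 7 × 29
63 = 3^2 × 7
gcd(49, 203, 63) = 7.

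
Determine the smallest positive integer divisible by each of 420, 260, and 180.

16380

420 = 2^2 × 3 × 5 × 7
260 = 2^2 × 5 × 13
180 = 2^2 × 3^2 × 5
LCM(420, 260, 180) = 2^2 × 3^2 × 5 × 7 × 13 = 16380.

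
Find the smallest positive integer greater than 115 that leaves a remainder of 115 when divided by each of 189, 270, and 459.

N − 115 must be a common multiple of 189, 270, and 459.
189 = 3^3 × 7
270 = 2 × 3^3 × 5
459 = 3^3 × 17
LCM(189, 270, 459) = 2 × 3^3 × 5 × 7 × 17 = 32130.
Smallest N > 115 is LCM + 115 = 32130 + 115 = 32245.

32245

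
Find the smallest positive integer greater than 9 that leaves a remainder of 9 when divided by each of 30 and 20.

N − 9 must be a common multiple of 30 and 20.
30 = 2 × 3 × 5
20 = 2^2 × 5
LCM(30, 20) = 2^2 × 3 × 5 = 60.
Smallest N > 9 is LCM + 9 = 60 + 9 = 69.

69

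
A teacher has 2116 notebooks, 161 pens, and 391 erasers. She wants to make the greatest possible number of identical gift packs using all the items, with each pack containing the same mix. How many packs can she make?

The pack count must divide each quantity, so the greatest is gcd(2116, 161, 391).
2116 = 2^2 × 23^2
161 = 7 × 23
391 = 17 × 23
gcd(2116, 161, 391) = 23.

23 packs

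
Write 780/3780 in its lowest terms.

780 = 2^2 × 3 × 5 × 13
3780 = 2^2 × 3^3 × 5 × 7
gcd(780, 3780) = 2^2 × 3 × 5 = 60.
Divide numerator and denominator by 60: 780/3780 = 13/63.

13/63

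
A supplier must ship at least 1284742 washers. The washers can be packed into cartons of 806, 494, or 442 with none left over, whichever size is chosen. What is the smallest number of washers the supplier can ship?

The number of washers must be a common multiple of 806, 494, and 442, so a multiple of their LCM.
806 = 2 × 13 × 31
494 = 2 × 13 × 19
442 = 2 × 13 × 17
LCM(806, 494, 442) = 2 × 13 × 17 × 19 × 31 = 260338.
Smallest multiple of 260338 that is ≥ 1284742: ⌈1284742/260338⌉ × 260338 = 5 × 260338 = 1301690.

1301690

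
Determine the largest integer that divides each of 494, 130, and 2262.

494 = 2 × 13 × 19
130 = 2 × 5 × 13
2262 = 2 × 3 × 13 × 29
gcd(494, 130, 2262) = 2 × 13 = 26.

26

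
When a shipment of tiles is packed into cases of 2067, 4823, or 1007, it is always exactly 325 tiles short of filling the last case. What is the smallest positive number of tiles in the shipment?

274586

Being 325 short of a full case of size k means N ≡ −325 (mod k), i.e. N + 325 is a multiple of each size.
2067 = 3 × 13 × 53
4823 = 7 × 13 × 53
1007 = 19 × 53
LCM(2067, 4823, 1007) = 3 × 7 × 13 × 19 × 53 = 274911.
Smallest positive N is 274911 − 325 = 274586.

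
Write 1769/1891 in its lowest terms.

1769 = 29 × 61
1891 = 31 × 61
gcd(1769, 1891) = 61.
Divide numerator and denominator by 61: 1769/1891 = 29/31.

29/31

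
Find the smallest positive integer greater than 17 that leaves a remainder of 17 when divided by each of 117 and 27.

368

N − 17 must be a common multiple of 117 and 27.
117 = 3^2 × 13
27 = 3^3
LCM(117, 27) = 3^3 × 13 = 351.
Smallest N > 17 is LCM + 17 = 351 + 17 = 368.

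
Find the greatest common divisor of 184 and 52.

4

184 = 2^3 × 23
52 = 2^2 × 13
gcd(184, 52) = 2^2 = 4.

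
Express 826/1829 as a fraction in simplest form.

14/31

826 = 2 × 7 × 59
1829 = 31 × 59
gcd(826, 1829) = 59.
Divide numerator and denominator by 59: 826/1829 = 14/31.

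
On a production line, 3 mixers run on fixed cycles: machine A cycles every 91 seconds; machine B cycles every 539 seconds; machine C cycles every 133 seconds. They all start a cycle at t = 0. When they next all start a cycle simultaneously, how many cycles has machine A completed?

1463 cycles

The first common completion time is the LCM of the periods.
91 = 7 × 13
539 = 7^2 × 11
133 = 7 × 19
LCM(91, 539, 133) = 7^2 × 11 × 13 × 19 = 133133.
Cycles for period 91: 133133 / 91 = 1463.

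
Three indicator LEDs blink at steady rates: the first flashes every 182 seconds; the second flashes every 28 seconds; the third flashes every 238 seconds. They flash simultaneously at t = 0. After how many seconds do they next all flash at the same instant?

The first simultaneous occurrence is after LCM of the individual periods.
182 = 2 × 7 × 13
28 = 2^2 × 7
238 = 2 × 7 × 17
LCM(182, 28, 238) = 2^2 × 7 × 13 × 17 = 6188.

6188 seconds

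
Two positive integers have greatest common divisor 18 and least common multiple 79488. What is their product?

For any two positive integers, gcd × lcm = product = 18 × 79488 = 1430784.

1430784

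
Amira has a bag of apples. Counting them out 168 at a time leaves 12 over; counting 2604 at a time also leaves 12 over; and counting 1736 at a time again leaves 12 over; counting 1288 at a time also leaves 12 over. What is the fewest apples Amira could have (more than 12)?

119796

N − 12 must be a common multiple of 168, 2604, 1736, and 1288.
168 = 2^3 × 3 × 7
2604 = 2^2 × 3 × 7 × 31
1736 = 2^3 × 7 × 31
1288 = 2^3 × 7 × 23
LCM(168, 2604, 1736, 1288) = 2^3 × 3 × 7 × 23 × 31 = 119784.
Smallest N > 12 is LCM + 12 = 119784 + 12 = 119796.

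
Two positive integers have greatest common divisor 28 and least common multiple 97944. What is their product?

For any two positive integers, gcd × lcm = product = 28 × 97944 = 2742432.

2742432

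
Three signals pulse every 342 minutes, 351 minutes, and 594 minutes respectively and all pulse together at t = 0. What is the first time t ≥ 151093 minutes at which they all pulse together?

293436 minutes

Joint pulses occur at multiples of LCM(342, 351, 594).
342 = 2 × 3^2 × 19
351 = 3^3 × 13
594 = 2 × 3^3 × 11
LCM(342, 351, 594) = 2 × 3^3 × 11 × 13 × 19 = 146718.
Smallest multiple of 146718 that is ≥ 151093: ⌈151093/146718⌉ × 146718 = 2 × 146718 = 293436.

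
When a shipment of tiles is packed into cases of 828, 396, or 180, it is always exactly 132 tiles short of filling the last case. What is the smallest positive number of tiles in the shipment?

Being 132 short of a full case of size k means N ≡ −132 (mod k), i.e. N + 132 is a multiple of each size.
828 = 2^2 × 3^2 × 23
396 = 2^2 × 3^2 × 11
180 = 2^2 × 3^2 × 5
LCM(828, 396, 180) = 2^2 × 3^2 × 5 × 11 × 23 = 45540.
Smallest positive N is 45540 − 132 = 45408.

45408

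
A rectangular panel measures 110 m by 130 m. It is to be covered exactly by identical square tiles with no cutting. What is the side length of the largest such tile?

10 m

The tile side must divide both 110 and 130, so the largest is their gcd.
110 = 2 × 5 × 11
130 = 2 × 5 × 13
gcd(110, 130) = 2 × 5 = 10.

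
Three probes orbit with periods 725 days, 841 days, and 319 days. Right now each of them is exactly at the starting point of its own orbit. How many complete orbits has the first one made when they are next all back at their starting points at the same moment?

319 orbits

They are all back at their starting positions together after one LCM of the periods.
725 = 5^2 × 29
841 = 29^2
319 = 11 × 29
LCM(725, 841, 319) = 5^2 × 11 × 29^2 = 231275.
Orbits for period 725: 231275 / 725 = 319.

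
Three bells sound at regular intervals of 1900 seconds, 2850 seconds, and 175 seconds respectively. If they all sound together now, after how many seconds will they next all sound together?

39900 seconds

We need the least common multiple of the intervals.
1900 = 2^2 × 5^2 × 19
2850 = 2 × 3 × 5^2 × 19
175 = 5^2 × 7
LCM(1900, 2850, 175) = 2^2 × 3 × 5^2 × 7 × 19 = 39900.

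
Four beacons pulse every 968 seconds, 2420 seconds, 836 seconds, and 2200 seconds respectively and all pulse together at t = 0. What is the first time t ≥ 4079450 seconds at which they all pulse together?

4138200 seconds

Joint pulses occur at multiples of LCM(968, 2420, 836, 2200).
968 = 2^3 × 11^2
2420 = 2^2 × 5 × 11^2
836 = 2^2 × 11 × 19
2200 = 2^3 × 5^2 × 11
LCM(968, 2420, 836, 2200) = 2^3 × 5^2 × 11^2 × 19 = 459800.
Smallest multiple of 459800 that is ≥ 4079450: ⌈4079450/459800⌉ × 459800 = 9 × 459800 = 4138200.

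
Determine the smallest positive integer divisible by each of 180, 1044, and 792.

114840

180 = 2^2 × 3^2 × 5
1044 = 2^2 × 3^2 × 29
792 = 2^3 × 3^2 × 11
LCM(180, 1044, 792) = 2^3 × 3^2 × 5 × 11 × 29 = 114840.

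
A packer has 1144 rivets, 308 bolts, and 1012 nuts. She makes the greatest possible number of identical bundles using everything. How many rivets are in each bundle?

Number of bundles = gcd(1144, 308, 1012).
1144 = 2^3 × 11 × 13
308 = 2^2 × 7 × 11
1012 = 2^2 × 11 × 23
gcd(1144, 308, 1012) = 2^2 × 11 = 44.
rivets per bundle = 1144 / 44 = 26.

26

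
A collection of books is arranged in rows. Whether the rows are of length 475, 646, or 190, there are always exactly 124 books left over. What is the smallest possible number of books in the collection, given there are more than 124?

N − 124 must be a common multiple of 475, 646, and 190.
475 = 5^2 × 19
646 = 2 × 17 × 19
190 = 2 × 5 × 19
LCM(475, 646, 190) = 2 × 5^2 × 17 × 19 = 16150.
Smallest N > 124 is LCM + 124 = 16150 + 124 = 16274.

16274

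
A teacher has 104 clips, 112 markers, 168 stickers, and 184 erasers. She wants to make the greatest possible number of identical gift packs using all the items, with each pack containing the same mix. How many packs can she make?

8 packs

The pack count must divide each quantity, so the greatest is gcd(104, 112, 168, 184).
104 = 2^3 × 13
112 = 2^4 × 7
168 = 2^3 × 3 × 7
184 = 2^3 × 23
gcd(104, 112, 168, 184) = 2^3 = 8.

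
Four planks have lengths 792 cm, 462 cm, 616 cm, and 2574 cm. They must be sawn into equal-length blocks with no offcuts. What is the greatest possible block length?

22 cm

This is the greatest common divisor of 792, 462, 616, and 2574.
792 = 2^3 × 3^2 × 11
462 = 2 × 3 × 7 × 11
616 = 2^3 × 7 × 11
2574 = 2 × 3^2 × 11 × 13
gcd(792, 462, 616, 2574) = 2 × 11 = 22.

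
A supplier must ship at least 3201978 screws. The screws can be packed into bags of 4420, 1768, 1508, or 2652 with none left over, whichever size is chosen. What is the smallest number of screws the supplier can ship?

3845400

The number of screws must be a common multiple of 4420, 1768, 1508, and 2652, so a multiple of their LCM.
4420 = 2^2 × 5 × 13 × 17
1768 = 2^3 × 13 × 17
1508 = 2^2 × 13 × 29
2652 = 2^2 × 3 × 13 × 17
LCM(4420, 1768, 1508, 2652) = 2^3 × 3 × 5 × 13 × 17 × 29 = 769080.
Smallest multiple of 769080 that is ≥ 3201978: ⌈3201978/769080⌉ × 769080 = 5 × 769080 = 3845400.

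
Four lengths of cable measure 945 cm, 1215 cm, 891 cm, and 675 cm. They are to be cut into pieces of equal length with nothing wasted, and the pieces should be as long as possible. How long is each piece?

The greatest length dividing all of 945, 1215, 891, and 675 is their gcd.
945 = 3^3 × 5 × 7
1215 = 3^5 × 5
891 = 3^4 × 11
675 = 3^3 × 5^2
gcd(945, 1215, 891, 675) = 3^3 = 27.

27 cm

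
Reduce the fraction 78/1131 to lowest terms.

2/29

78 = 2 × 3 × 13
1131 = 3 × 13 × 29
gcd(78, 1131) = 3 × 13 = 39.
Divide numerator and denominator by 39: 78/1131 = 2/29.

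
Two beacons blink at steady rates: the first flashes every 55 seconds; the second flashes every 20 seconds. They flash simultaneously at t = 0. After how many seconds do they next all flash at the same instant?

We need the least common multiple of the intervals.
55 = 5 × 11
20 = 2^2 × 5
LCM(55, 20) = 2^2 × 5 × 11 = 220.

220 seconds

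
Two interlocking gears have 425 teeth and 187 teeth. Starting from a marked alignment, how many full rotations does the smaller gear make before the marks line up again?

25 rotations

All finish a whole number of cycles simultaneously at t = LCM of the periods.
425 = 5^2 × 17
187 = 11 × 17
LCM(425, 187) = 5^2 × 11 × 17 = 4675.
Rotations for period 187: 4675 / 187 = 25.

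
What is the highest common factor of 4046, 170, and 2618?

34

4046 = 2 × 7 × 17^2
170 = 2 × 5 × 17
2618 = 2 × 7 × 11 × 17
gcd(4046, 170, 2618) = 2 × 17 = 34.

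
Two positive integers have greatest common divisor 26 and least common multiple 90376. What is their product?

For any two positive integers, gcd × lcm = product = 26 × 90376 = 2349776.

2349776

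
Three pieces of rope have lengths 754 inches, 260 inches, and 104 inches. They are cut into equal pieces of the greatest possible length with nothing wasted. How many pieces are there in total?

Piece length = gcd(754, 260, 104).
754 = 2 × 13 × 29
260 = 2^2 × 5 × 13
104 = 2^3 × 13
gcd(754, 260, 104) = 2 × 13 = 26.
Total pieces = 754/26 + 260/26 + 104/26 = 29 + 10 + 4 = 43.

43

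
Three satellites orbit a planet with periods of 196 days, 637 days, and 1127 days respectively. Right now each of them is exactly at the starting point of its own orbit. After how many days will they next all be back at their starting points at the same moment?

58604 days

They coincide at every common multiple of the periods; the first is the LCM.
196 = 2^2 × 7^2
637 = 7^2 × 13
1127 = 7^2 × 23
LCM(196, 637, 1127) = 2^2 × 7^2 × 13 × 23 = 58604.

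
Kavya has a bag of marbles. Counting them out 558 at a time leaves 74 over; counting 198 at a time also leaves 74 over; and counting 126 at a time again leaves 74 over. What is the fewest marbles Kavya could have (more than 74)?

N − 74 must be a common multiple of 558, 198, and 126.
558 = 2 × 3^2 × 31
198 = 2 × 3^2 × 11
126 = 2 × 3^2 × 7
LCM(558, 198, 126) = 2 × 3^2 × 7 × 11 × 31 = 42966.
Smallest N > 74 is LCM + 74 = 42966 + 74 = 43040.

43040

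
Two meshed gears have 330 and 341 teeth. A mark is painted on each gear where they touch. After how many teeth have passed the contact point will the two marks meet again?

The first simultaneous occurrence is after LCM of the individual periods.
330 = 2 × 3 × 5 × 11
341 = 11 × 31
LCM(330, 341) = 2 × 3 × 5 × 11 × 31 = 10230.

10230 teeth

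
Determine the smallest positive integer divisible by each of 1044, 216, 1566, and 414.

144072

1044 = 2^2 × 3^2 × 29
216 = 2^3 × 3^3
1566 = 2 × 3^3 × 29
414 = 2 × 3^2 × 23
LCM(1044, 216, 1566, 414) = 2^3 × 3^3 × 23 × 29 = 144072.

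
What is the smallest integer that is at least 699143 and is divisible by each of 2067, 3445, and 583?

795795

The integer must be a common multiple of 2067, 3445, and 583, so a multiple of their LCM.
2067 = 3 × 13 × 53
3445 = 5 × 13 × 53
583 = 11 × 53
LCM(2067, 3445, 583) = 3 × 5 × 11 × 13 × 53 = 113685.
Smallest multiple of 113685 that is ≥ 699143: ⌈699143/113685⌉ × 113685 = 7 × 113685 = 795795.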